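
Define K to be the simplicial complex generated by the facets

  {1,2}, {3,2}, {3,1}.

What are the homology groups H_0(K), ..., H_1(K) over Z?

H_0 ≅ Z,  H_1 ≅ Z.

We work with the vertex ordering 1 < 2 < 3. The simplices of K, each written with vertices in increasing order, are:

  0-simplices (3): [1], [2], [3]
  1-simplices (3): [1,2], [1,3], [2,3]

giving chain groups C_0 ≅ Z^3, C_1 ≅ Z^3.

Boundary ∂_1: C_1 → C_0 maps an edge to its endpoints' difference, ∂[p,q] = q − p. For instance
  ∂[1,3] = [3] − [1].
As a 3×3 matrix over Z this has rank 2, with invariant factors (1,1).

Computing H_k = (kernel of ∂_k) / (image of ∂_{k+1}):

  H_0: rank C_0 − rank ∂_1 = 3 − 2 = 1, and the invariant factors of ∂_1 are all 1, so H_0 = Z.
  H_1: rank ker ∂_1 − rank ∂_2 = (3 − 2) − 0 = 1, and there is no ∂_2, so H_1 = Z.

As a check, the Euler characteristic is 3 − 3 = 0, which agrees with 1 − 1 = 0.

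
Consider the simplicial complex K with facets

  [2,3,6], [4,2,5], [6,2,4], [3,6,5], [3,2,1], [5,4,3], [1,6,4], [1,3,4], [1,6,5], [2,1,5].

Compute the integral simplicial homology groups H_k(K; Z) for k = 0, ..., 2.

Fix the vertex order 1 < 2 < 3 < 4 < 5 < 6 and write every simplex with vertices in increasing order. Then dim K = 2 and the simplices of K are:

  0-simplices (6): [1], [2], [3], [4], [5], [6]
  1-simplices (15): [1,2], [1,3], [1,4], [1,5], [1,6], [2,3], [2,4], [2,5], [2,6], [3,4], [3,5], [3,6], [4,5], [4,6], [5,6]
  2-simplices (10): [1,2,3], [1,2,5], [1,3,4], [1,4,6], [1,5,6], [2,3,6], [2,4,5], [2,4,6], [3,4,5], [3,5,6]

Hence C_0 ≅ Z^6, C_1 ≅ Z^15, C_2 ≅ Z^10.

Boundary ∂_1: C_1 → C_0 maps an edge to its endpoints' difference, ∂[p,q] = q − p.
The resulting 6×15 matrix has rank 5, and its Smith normal form has invariant factors (1,1,1,1,1).

∂_2: C_2 → C_1 sends each 2-simplex [p,q,r] to [q,r] − [p,r] + [p,q]. For instance
  ∂[2,4,6] = [4,6] − [2,6] + [2,4],
  ∂[2,3,6] = [3,6] − [2,6] + [2,3].
This gives a 15×10 integer matrix of rank 10; reducing to Smith normal form yields diagonal entries (1,1,1,1,1,1,1,1,1,2).

Now H_k = ker ∂_k / im ∂_{k+1}, so:

  H_0: rank C_0 − rank ∂_1 = 6 − 5 = 1, and the invariant factors of ∂_1 are all 1, so H_0 = Z.
  H_1: rank ker ∂_1 − rank ∂_2 = (15 − 5) − 10 = 0, and ∂_2 has invariant factor 2 > 1, so H_1 = Z_2.
  H_2: rank ker ∂_2 − rank ∂_3 = (10 − 10) − 0 = 0, and there is no ∂_3, so H_2 = 0.

(K is a triangulation of the real projective plane RP^2.)

H_0 = Z,  H_1 = Z_2,  H_2 = 0.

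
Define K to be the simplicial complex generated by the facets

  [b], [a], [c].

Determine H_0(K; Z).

H_0 ≅ Z^3.

Fix the vertex order a < b < c and write every simplex with vertices in increasing order. Then dim K = 0 and the simplices of K are:

  0-simplices (3): a, b, c

so the chain groups are C_0 ≅ Z^3.

From H_k ≅ ker(∂_k) / im(∂_{k+1}) we obtain:

  H_0: rank C_0 − rank ∂_1 = 3 − 0 = 3, and there is no ∂_1, so H_0 = Z^3.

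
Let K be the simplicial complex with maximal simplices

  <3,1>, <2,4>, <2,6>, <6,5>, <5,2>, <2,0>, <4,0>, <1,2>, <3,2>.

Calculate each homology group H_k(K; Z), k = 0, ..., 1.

H_0 ≅ Z,  H_1 ≅ Z^3.

We work with the vertex ordering 0 < 1 < 2 < 3 < 4 < 5 < 6. The simplices of K, each written with vertices in increasing order, are:

  0-simplices (7): [0], [1], [2], [3], [4], [5], [6]
  1-simplices (9): [0,2], [0,4], [1,2], [1,3], [2,3], [2,4], [2,5], [2,6], [5,6]

so the chain groups are C_0 ≅ Z^7, C_1 ≅ Z^9.

The boundary map ∂_1: C_1 → C_0 sends each edge [p,q] (with p < q) to q − p.
As a 7×9 matrix over Z this has rank 6, with invariant factors (1,1,1,1,1,1).

From H_k ≅ ker(∂_k) / im(∂_{k+1}) we obtain:

  H_0: rank C_0 − rank ∂_1 = 7 − 6 = 1, and the invariant factors of ∂_1 are all 1, so H_0 = Z.
  H_1: rank ker ∂_1 − rank ∂_2 = (9 − 6) − 0 = 3, and there is no ∂_2, so H_1 = Z^3.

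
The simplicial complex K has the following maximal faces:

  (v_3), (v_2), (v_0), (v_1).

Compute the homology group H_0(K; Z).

Order the vertices as v_0 < v_1 < v_2 < v_3. Listing each simplex with vertices in this order, K has dimension 0 with simplices:

  0-simplices (4): [v_0], [v_1], [v_2], [v_3]

giving chain groups C_0 ≅ Z^4.

Computing H_k = (kernel of ∂_k) / (image of ∂_{k+1}):

  H_0: rank C_0 − rank ∂_1 = 4 − 0 = 4, and there is no ∂_1, so H_0 ≅ Z^4.

H_0 = Z^4.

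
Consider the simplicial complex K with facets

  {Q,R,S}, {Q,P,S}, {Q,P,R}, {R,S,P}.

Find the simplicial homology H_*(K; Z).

Order the vertices as P < Q < R < S. Listing each simplex with vertices in this order, K has dimension 2 with simplices:

  0-simplices (4): P, Q, R, S
  1-simplices (6): PQ, PR, PS, QR, QS, RS
  2-simplices (4): PQR, PQS, PRS, QRS

so the chain groups are C_0 ≅ Z^4, C_1 ≅ Z^6, C_2 ≅ Z^4.

∂_1: C_1 → C_0 is given by ∂[p,q] = [q] − [p]. For instance
  ∂PQ = Q − P.
The resulting 4×6 matrix has rank 3, and its Smith normal form has invariant factors (1,1,1).

Boundary ∂_2: C_2 → C_1 sends each 2-simplex [p,q,r] to [q,r] − [p,r] + [p,q]. For instance
  ∂QRS = RS − QS + QR,
  ∂PRS = RS − PS + PR.
The resulting 6×4 matrix has rank 3, and its Smith normal form has invariant factors (1,1,1).

Reading off H_k = ker ∂_k / im ∂_{k+1}:

  H_0: rank C_0 − rank ∂_1 = 4 − 3 = 1, and the invariant factors of ∂_1 are all 1, so H_0 ≅ Z.
  H_1: rank ker ∂_1 − rank ∂_2 = (6 − 3) − 3 = 0, and the invariant factors of ∂_2 are all 1, so H_1 ≅ 0.
  H_2: rank ker ∂_2 − rank ∂_3 = (4 − 3) − 0 = 1, and there is no ∂_3, so H_2 ≅ Z.

H_0 ≅ Z,  H_1 = 0,  H_2 ≅ Z.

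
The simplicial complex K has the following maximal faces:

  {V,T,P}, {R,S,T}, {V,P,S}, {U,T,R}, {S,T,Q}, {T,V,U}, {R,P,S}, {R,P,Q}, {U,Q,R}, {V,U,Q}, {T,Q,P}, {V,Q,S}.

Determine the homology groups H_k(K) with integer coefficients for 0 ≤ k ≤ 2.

Fix the vertex order P < Q < R < S < T < U < V and write every simplex with vertices in increasing order. Then dim K = 2 and the simplices of K are:

  0-simplices (7): P, Q, R, S, T, U, V
  1-simplices (18): PQ, PR, PS, PT, PV, QR, QS, QT, QU, QV, RS, RT, RU, ST, SV, TU, TV, UV
  2-simplices (12): PQR, PQT, PRS, PSV, PTV, QRU, QST, QSV, QUV, RST, RTU, TUV

Hence C_0 ≅ Z^7, C_1 ≅ Z^18, C_2 ≅ Z^12.

The boundary map ∂_1: C_1 → C_0 sends each edge [p,q] (with p < q) to q − p.
The resulting 7×18 matrix has rank 6, and its Smith normal form has invariant factors (1,1,1,1,1,1).

∂_2: C_2 → C_1 acts by ∂[p,q,r] = [q,r] − [p,r] + [p,q]. For instance
  ∂RTU = TU − RU + RT,
  ∂QRU = RU − QU + QR.
The resulting 18×12 matrix has rank 12, and its Smith normal form has invariant factors (1,1,1,1,1,1,1,1,1,1,1,2).

Computing H_k = (kernel of ∂_k) / (image of ∂_{k+1}):

  H_0: rank C_0 − rank ∂_1 = 7 − 6 = 1, and the invariant factors of ∂_1 are all 1, so H_0 ≅ Z.
  H_1: rank ker ∂_1 − rank ∂_2 = (18 − 6) − 12 = 0, and ∂_2 has invariant factor 2 > 1, so H_1 ≅ Z/2.
  H_2: rank ker ∂_2 − rank ∂_3 = (12 − 12) − 0 = 0, and there is no ∂_3, so H_2 ≅ 0.

H_0 ≅ Z,  H_1 ≅ Z/2,  H_2 = 0.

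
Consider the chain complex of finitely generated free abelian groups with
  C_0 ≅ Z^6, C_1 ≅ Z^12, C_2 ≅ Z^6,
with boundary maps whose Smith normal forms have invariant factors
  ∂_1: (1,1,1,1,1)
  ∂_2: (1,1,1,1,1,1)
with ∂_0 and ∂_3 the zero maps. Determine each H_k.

H_0 ≅ Z,  H_1 ≅ Z,  H_2 = 0.

H_0: b_0 = 6 − 0 − 5 = 1; torsion from ∂_1 factors > 1: none. So H_0 ≅ Z.
H_1: b_1 = 12 − 5 − 6 = 1; torsion from ∂_2 factors > 1: none. So H_1 ≅ Z.
H_2: b_2 = 6 − 6 − 0 = 0; torsion from ∂_3 factors > 1: none. So H_2 ≅ 0.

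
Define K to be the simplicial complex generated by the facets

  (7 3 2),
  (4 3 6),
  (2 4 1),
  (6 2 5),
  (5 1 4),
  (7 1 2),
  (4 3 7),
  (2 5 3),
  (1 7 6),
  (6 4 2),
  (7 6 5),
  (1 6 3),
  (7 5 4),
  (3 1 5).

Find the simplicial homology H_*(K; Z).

We work with the vertex ordering 1 < 2 < 3 < 4 < 5 < 6 < 7. The simplices of K, each written with vertices in increasing order, are:

  0-simplices (7): [1], [2], [3], [4], [5], [6], [7]
  1-simplices (21): [1,2], [1,3], [1,4], [1,5], [1,6], [1,7], [2,3], [2,4], [2,5], [2,6], [2,7], [3,4], [3,5], [3,6], [3,7], [4,5], [4,6], [4,7], [5,6], [5,7], [6,7]
  2-simplices (14): [1,2,4], [1,2,7], [1,3,5], [1,3,6], [1,4,5], [1,6,7], [2,3,5], [2,3,7], [2,4,6], [2,5,6], [3,4,6], [3,4,7], [4,5,7], [5,6,7]

so the chain groups are C_0 ≅ Z^7, C_1 ≅ Z^21, C_2 ≅ Z^14.

∂_1: C_1 → C_0 maps an edge to its endpoints' difference, ∂[p,q] = q − p. For instance
  ∂[3,4] = [4] − [3].
The 7×21 boundary matrix has rank 6 and Smith normal form diag(1,1,1,1,1,1).

Boundary ∂_2: C_2 → C_1 maps a triangle to the signed sum of its edges. For instance
  ∂[2,4,6] = [4,6] − [2,6] + [2,4],
  ∂[3,4,6] = [4,6] − [3,6] + [3,4].
The 21×14 boundary matrix has rank 13 and Smith normal form diag(1,1,1,1,1,1,1,1,1,1,1,1,1).

From H_k ≅ ker(∂_k) / im(∂_{k+1}) we obtain:

  H_0: rank C_0 − rank ∂_1 = 7 − 6 = 1, and the invariant factors of ∂_1 are all 1, so H_0 ≅ Z.
  H_1: rank ker ∂_1 − rank ∂_2 = (21 − 6) − 13 = 2, and the invariant factors of ∂_2 are all 1, so H_1 ≅ Z^2.
  H_2: rank ker ∂_2 − rank ∂_3 = (14 − 13) − 0 = 1, and there is no ∂_3, so H_2 ≅ Z.

H_0 = Z,  H_1 = Z^2,  H_2 = Z.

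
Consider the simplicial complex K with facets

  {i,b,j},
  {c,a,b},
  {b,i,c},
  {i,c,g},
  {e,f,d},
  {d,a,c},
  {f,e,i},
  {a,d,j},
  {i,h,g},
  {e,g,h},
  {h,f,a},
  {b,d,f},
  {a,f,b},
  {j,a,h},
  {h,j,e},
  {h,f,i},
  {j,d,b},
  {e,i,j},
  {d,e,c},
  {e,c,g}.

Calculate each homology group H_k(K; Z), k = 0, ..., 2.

H_0 ≅ Z,  H_1 ≅ Z ⊕ Z/2Z,  H_2 = 0.

We work with the vertex ordering a < b < c < d < e < f < g < h < i < j. The simplices of K, each written with vertices in increasing order, are:

  0-simplices (10): a, b, c, d, e, f, g, h, i, j
  1-simplices (30): ab, ac, ad, af, ah, aj, bc, bd, bf, bi, bj, cd, ce, cg, ci, de, df, dj, ef, eg, eh, ei, ej, fh, fi, gh, gi, hi, hj, ij
  2-simplices (20): abc, abf, acd, adj, afh, ahj, bci, bdf, bdj, bij, cde, ceg, cgi, def, efi, egh, ehj, eij, fhi, ghi

giving chain groups C_0 ≅ Z^10, C_1 ≅ Z^30, C_2 ≅ Z^20.

Boundary ∂_1: C_1 → C_0 is given by ∂[p,q] = [q] − [p]. For instance
  ∂hj = j − h.
This gives a 10×30 integer matrix of rank 9; reducing to Smith normal form yields diagonal entries (1,1,1,1,1,1,1,1,1).

The boundary map ∂_2: C_2 → C_1 maps a triangle to the signed sum of its edges. For instance
  ∂cgi = gi − ci + cg,
  ∂egh = gh − eh + eg.
The resulting 30×20 matrix has rank 20, and its Smith normal form has invariant factors (1,1,1,1,1,1,1,1,1,1,1,1,1,1,1,1,1,1,1,2).

Now H_k = ker ∂_k / im ∂_{k+1}, so:

  H_0: rank C_0 − rank ∂_1 = 10 − 9 = 1, and the invariant factors of ∂_1 are all 1, so H_0 ≅ Z.
  H_1: rank ker ∂_1 − rank ∂_2 = (30 − 9) − 20 = 1, and ∂_2 has invariant factor 2 > 1, so H_1 ≅ Z ⊕ Z/2Z.
  H_2: rank ker ∂_2 − rank ∂_3 = (20 − 20) − 0 = 0, and there is no ∂_3, so H_2 ≅ 0.

(K is a triangulation of the Klein bottle.)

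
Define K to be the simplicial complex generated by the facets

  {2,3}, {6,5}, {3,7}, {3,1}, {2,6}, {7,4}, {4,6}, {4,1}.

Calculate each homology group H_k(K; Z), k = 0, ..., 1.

H_0 ≅ Z,  H_1 ≅ Z^2.

We work with the vertex ordering 1 < 2 < 3 < 4 < 5 < 6 < 7. The simplices of K, each written with vertices in increasing order, are:

  0-simplices (7): [1], [2], [3], [4], [5], [6], [7]
  1-simplices (8): [1,3], [1,4], [2,3], [2,6], [3,7], [4,6], [4,7], [5,6]

so the chain groups are C_0 ≅ Z^7, C_1 ≅ Z^8.

Boundary ∂_1: C_1 → C_0 is given by ∂[p,q] = [q] − [p]. For instance
  ∂[4,6] = [6] − [4].
This gives a 7×8 integer matrix of rank 6; reducing to Smith normal form yields diagonal entries (1,1,1,1,1,1).

Now H_k = ker ∂_k / im ∂_{k+1}, so:

  H_0: rank C_0 − rank ∂_1 = 7 − 6 = 1, and the invariant factors of ∂_1 are all 1, so H_0 = Z.
  H_1: rank ker ∂_1 − rank ∂_2 = (8 − 6) − 0 = 2, and there is no ∂_2, so H_1 = Z^2.

As a check, the Euler characteristic is 7 − 8 = -1, which agrees with 1 − 2 = -1.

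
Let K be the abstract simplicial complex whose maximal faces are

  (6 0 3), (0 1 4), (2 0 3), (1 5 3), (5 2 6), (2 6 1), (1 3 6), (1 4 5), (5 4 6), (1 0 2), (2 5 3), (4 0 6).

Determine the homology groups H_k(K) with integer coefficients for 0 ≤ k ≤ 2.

We work with the vertex ordering 0 < 1 < 2 < 3 < 4 < 5 < 6. The simplices of K, each written with vertices in increasing order, are:

  0-simplices (7): [0], [1], [2], [3], [4], [5], [6]
  1-simplices (18): [0,1], [0,2], [0,3], [0,4], [0,6], [1,2], [1,3], [1,4], [1,5], [1,6], [2,3], [2,5], [2,6], [3,5], [3,6], [4,5], [4,6], [5,6]
  2-simplices (12): [0,1,2], [0,1,4], [0,2,3], [0,3,6], [0,4,6], [1,2,6], [1,3,5], [1,3,6], [1,4,5], [2,3,5], [2,5,6], [4,5,6]

giving chain groups C_0 ≅ Z^7, C_1 ≅ Z^18, C_2 ≅ Z^12.

Boundary ∂_1: C_1 → C_0 is given by ∂[p,q] = [q] − [p]. For instance
  ∂[0,6] = [6] − [0].
The 7×18 boundary matrix has rank 6 and Smith normal form diag(1,1,1,1,1,1).

∂_2: C_2 → C_1 sends each 2-simplex [p,q,r] to [q,r] − [p,r] + [p,q]. For instance
  ∂[4,5,6] = [5,6] − [4,6] + [4,5],
  ∂[1,2,6] = [2,6] − [1,6] + [1,2].
As a 18×12 matrix over Z this has rank 12, with invariant factors (1,1,1,1,1,1,1,1,1,1,1,2).

Reading off H_k = ker ∂_k / im ∂_{k+1}:

  H_0: rank C_0 − rank ∂_1 = 7 − 6 = 1, and the invariant factors of ∂_1 are all 1, so H_0 ≅ Z.
  H_1: rank ker ∂_1 − rank ∂_2 = (18 − 6) − 12 = 0, and ∂_2 has invariant factor 2 > 1, so H_1 ≅ Z/2.
  H_2: rank ker ∂_2 − rank ∂_3 = (12 − 12) − 0 = 0, and there is no ∂_3, so H_2 ≅ 0.

H_0 ≅ Z,  H_1 ≅ Z/2,  H_2 = 0.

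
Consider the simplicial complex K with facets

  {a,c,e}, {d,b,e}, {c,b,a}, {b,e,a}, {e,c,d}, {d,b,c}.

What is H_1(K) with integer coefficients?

K has 5 vertices, 9 edges, 6 triangles.
rank ∂_1 = 4, rank ∂_2 = 5 ⇒ b_1 = 9 − 4 − 5 = 0; all invariant factors of ∂_2 are 1 so no torsion. So H_1 = 0.

H_1 ≅ 0.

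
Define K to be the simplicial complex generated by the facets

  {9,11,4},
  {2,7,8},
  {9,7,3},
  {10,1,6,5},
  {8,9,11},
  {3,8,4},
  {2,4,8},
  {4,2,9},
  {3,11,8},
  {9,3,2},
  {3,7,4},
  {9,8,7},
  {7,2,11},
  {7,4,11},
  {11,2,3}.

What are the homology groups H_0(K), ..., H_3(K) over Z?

We work with the vertex ordering 1 < 2 < 3 < 4 < 5 < 6 < 7 < 8 < 9 < 10 < 11. The simplices of K, each written with vertices in increasing order, are:

  0-simplices (11): [1], [2], [3], [4], [5], [6], [7], [8], [9], [10], [11]
  1-simplices (27): (27 of them)
  2-simplices (18): (18 of them)
  3-simplices (1): [1,5,6,10]

Hence C_0 ≅ Z^11, C_1 ≅ Z^27, C_2 ≅ Z^18, C_3 ≅ Z^1.

∂_1: C_1 → C_0 sends each edge [p,q] (with p < q) to q − p.
As a 11×27 matrix over Z this has rank 9, with invariant factors (1,1,1,1,1,1,1,1,1).

∂_2: C_2 → C_1 maps a triangle to the signed sum of its edges. For instance
  ∂[2,4,9] = [4,9] − [2,9] + [2,4],
  ∂[1,6,10] = [6,10] − [1,10] + [1,6].
As a 27×18 matrix over Z this has rank 16, with invariant factors (1,1,1,1,1,1,1,1,1,1,1,1,1,1,1,1).

The boundary map ∂_3: C_3 → C_2 sends each 3-simplex σ to the alternating sum Σ_i (−1)^i (σ with its i-th vertex removed). For instance
  ∂[1,5,6,10] = [5,6,10] − [1,6,10] + [1,5,10] − [1,5,6].
The resulting 18×1 matrix has rank 1, and its Smith normal form has invariant factors (1).

From H_k ≅ ker(∂_k) / im(∂_{k+1}) we obtain:

  H_0: rank C_0 − rank ∂_1 = 11 − 9 = 2, and the invariant factors of ∂_1 are all 1, so H_0 = Z^2.
  H_1: rank ker ∂_1 − rank ∂_2 = (27 − 9) − 16 = 2, and the invariant factors of ∂_2 are all 1, so H_1 = Z^2.
  H_2: rank ker ∂_2 − rank ∂_3 = (18 − 16) − 1 = 1, and the invariant factors of ∂_3 are all 1, so H_2 = Z.
  H_3: rank ker ∂_3 − rank ∂_4 = (1 − 1) − 0 = 0, and there is no ∂_4, so H_3 = 0.

As a check, the Euler characteristic is 11 − 27 + 18 − 1 = 1, which agrees with 2 − 2 + 1 − 0 = 1.

H_0 = Z^2,  H_1 = Z^2,  H_2 = Z,  H_3 = 0.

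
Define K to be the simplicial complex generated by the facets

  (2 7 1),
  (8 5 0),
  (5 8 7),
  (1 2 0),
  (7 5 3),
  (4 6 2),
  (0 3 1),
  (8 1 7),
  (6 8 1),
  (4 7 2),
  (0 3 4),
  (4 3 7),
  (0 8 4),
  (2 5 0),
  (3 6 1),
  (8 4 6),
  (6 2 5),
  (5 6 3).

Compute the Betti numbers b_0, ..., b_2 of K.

b_0 = 1, b_1 = 2, b_2 = 1.

We work with the vertex ordering 0 < 1 < 2 < 3 < 4 < 5 < 6 < 7 < 8. The simplices of K, each written with vertices in increasing order, are:

  0-simplices (9): [0], [1], [2], [3], [4], [5], [6], [7], [8]
  1-simplices (27): (27 of them)
  2-simplices (18): [0,1,2], [0,1,3], [0,2,5], [0,3,4], [0,4,8], [0,5,8], [1,2,7], [1,3,6], [1,6,8], [1,7,8], [2,4,6], [2,4,7], [2,5,6], [3,4,7], [3,5,6], [3,5,7], [4,6,8], [5,7,8]

giving chain groups C_0 ≅ Z^9, C_1 ≅ Z^27, C_2 ≅ Z^18.

∂_1: C_1 → C_0 maps an edge to its endpoints' difference, ∂[p,q] = q − p. For instance
  ∂[3,7] = [7] − [3].
This gives a 9×27 integer matrix of rank 8; reducing to Smith normal form yields diagonal entries (1,1,1,1,1,1,1,1).

Boundary ∂_2: C_2 → C_1 acts by ∂[p,q,r] = [q,r] − [p,r] + [p,q]. For instance
  ∂[0,1,3] = [1,3] − [0,3] + [0,1],
  ∂[0,4,8] = [4,8] − [0,8] + [0,4].
This gives a 27×18 integer matrix of rank 17; reducing to Smith normal form yields diagonal entries (1,1,1,1,1,1,1,1,1,1,1,1,1,1,1,1,1).

From H_k ≅ ker(∂_k) / im(∂_{k+1}) we obtain:

  H_0: rank C_0 − rank ∂_1 = 9 − 8 = 1, and the invariant factors of ∂_1 are all 1, so H_0 ≅ Z.
  H_1: rank ker ∂_1 − rank ∂_2 = (27 − 8) − 17 = 2, and the invariant factors of ∂_2 are all 1, so H_1 ≅ Z^2.
  H_2: rank ker ∂_2 − rank ∂_3 = (18 − 17) − 0 = 1, and there is no ∂_3, so H_2 ≅ Z.

As a check, the Euler characteristic is 9 − 27 + 18 = 0, which agrees with 1 − 2 + 1 = 0.

Hence the Betti numbers are b_0 = 1, b_1 = 2, b_2 = 1.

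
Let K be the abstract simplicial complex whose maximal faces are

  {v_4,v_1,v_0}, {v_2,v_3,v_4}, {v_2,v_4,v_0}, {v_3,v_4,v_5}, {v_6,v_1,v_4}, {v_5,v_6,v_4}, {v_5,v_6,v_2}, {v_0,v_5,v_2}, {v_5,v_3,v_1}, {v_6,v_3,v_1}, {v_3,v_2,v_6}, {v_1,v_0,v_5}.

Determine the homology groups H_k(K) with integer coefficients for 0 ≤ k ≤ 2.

H_0 = Z,  H_1 = Z/2,  H_2 = 0.

Order the vertices as v_0 < v_1 < v_2 < v_3 < v_4 < v_5 < v_6. Listing each simplex with vertices in this order, K has dimension 2 with simplices:

  0-simplices (7): [v_0], [v_1], [v_2], [v_3], [v_4], [v_5], [v_6]
  1-simplices (18): (18 of them)
  2-simplices (12): (12 of them)

giving chain groups C_0 ≅ Z^7, C_1 ≅ Z^18, C_2 ≅ Z^12.

∂_1: C_1 → C_0 is given by ∂[p,q] = [q] − [p]. For instance
  ∂[v_0,v_5] = [v_5] − [v_0].
The 7×18 boundary matrix has rank 6 and Smith normal form diag(1,1,1,1,1,1).

∂_2: C_2 → C_1 sends each 2-simplex [p,q,r] to [q,r] − [p,r] + [p,q]. For instance
  ∂[v_0,v_2,v_5] = [v_2,v_5] − [v_0,v_5] + [v_0,v_2],
  ∂[v_2,v_3,v_6] = [v_3,v_6] − [v_2,v_6] + [v_2,v_3].
This gives a 18×12 integer matrix of rank 12; reducing to Smith normal form yields diagonal entries (1,1,1,1,1,1,1,1,1,1,1,2).

Now H_k = ker ∂_k / im ∂_{k+1}, so:

  H_0: rank C_0 − rank ∂_1 = 7 − 6 = 1, and the invariant factors of ∂_1 are all 1, so H_0 ≅ Z.
  H_1: rank ker ∂_1 − rank ∂_2 = (18 − 6) − 12 = 0, and ∂_2 has invariant factor 2 > 1, so H_1 ≅ Z/2.
  H_2: rank ker ∂_2 − rank ∂_3 = (12 − 12) − 0 = 0, and there is no ∂_3, so H_2 ≅ 0.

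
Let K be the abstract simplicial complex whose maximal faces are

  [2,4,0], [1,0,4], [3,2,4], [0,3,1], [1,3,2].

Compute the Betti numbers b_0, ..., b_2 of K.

b_0 = 1, b_1 = 1, b_2 = 0.

Take the total order 0 < 1 < 2 < 3 < 4 on the vertex set. Then K (dimension 2) consists of the simplices:

  0-simplices (5): [0], [1], [2], [3], [4]
  1-simplices (10): [0,1], [0,2], [0,3], [0,4], [1,2], [1,3], [1,4], [2,3], [2,4], [3,4]
  2-simplices (5): [0,1,3], [0,1,4], [0,2,4], [1,2,3], [2,3,4]

giving chain groups C_0 ≅ Z^5, C_1 ≅ Z^10, C_2 ≅ Z^5.

The boundary map ∂_1: C_1 → C_0 sends each edge [p,q] (with p < q) to q − p.
The resulting 5×10 matrix has rank 4, and its Smith normal form has invariant factors (1,1,1,1).

The boundary map ∂_2: C_2 → C_1 sends each 2-simplex [p,q,r] to [q,r] − [p,r] + [p,q]. For instance
  ∂[1,2,3] = [2,3] − [1,3] + [1,2],
  ∂[0,1,3] = [1,3] − [0,3] + [0,1].
The 10×5 boundary matrix has rank 5 and Smith normal form diag(1,1,1,1,1).

From H_k ≅ ker(∂_k) / im(∂_{k+1}) we obtain:

  H_0: rank C_0 − rank ∂_1 = 5 − 4 = 1, and the invariant factors of ∂_1 are all 1, so H_0 ≅ Z.
  H_1: rank ker ∂_1 − rank ∂_2 = (10 − 4) − 5 = 1, and the invariant factors of ∂_2 are all 1, so H_1 ≅ Z.
  H_2: rank ker ∂_2 − rank ∂_3 = (5 − 5) − 0 = 0, and there is no ∂_3, so H_2 ≅ 0.

As a check, the Euler characteristic is 5 − 10 + 5 = 0, which agrees with 1 − 1 + 0 = 0.
(K is a triangulation of the Möbius band.)

Hence the Betti numbers are b_0 = 1, b_1 = 1, b_2 = 0.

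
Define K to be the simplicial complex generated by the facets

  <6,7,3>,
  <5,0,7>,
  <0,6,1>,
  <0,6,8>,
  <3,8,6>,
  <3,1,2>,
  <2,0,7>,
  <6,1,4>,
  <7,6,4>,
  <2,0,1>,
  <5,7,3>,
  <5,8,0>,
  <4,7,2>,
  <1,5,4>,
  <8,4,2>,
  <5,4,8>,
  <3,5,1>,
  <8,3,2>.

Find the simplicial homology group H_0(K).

We work with the vertex ordering 0 < 1 < 2 < 3 < 4 < 5 < 6 < 7 < 8. The simplices of K, each written with vertices in increasing order, are:

  0-simplices (9): [0], [1], [2], [3], [4], [5], [6], [7], [8]
  1-simplices (27): (27 of them)
  2-simplices (18): [0,1,2], [0,1,6], [0,2,7], [0,5,7], [0,5,8], [0,6,8], [1,2,3], [1,3,5], [1,4,5], [1,4,6], [2,3,8], [2,4,7], [2,4,8], [3,5,7], [3,6,7], [3,6,8], [4,5,8], [4,6,7]

so the chain groups are C_0 ≅ Z^9, C_1 ≅ Z^27, C_2 ≅ Z^18.

The boundary map ∂_1: C_1 → C_0 is given by ∂[p,q] = [q] − [p].
The resulting 9×27 matrix has rank 8, and its Smith normal form has invariant factors (1,1,1,1,1,1,1,1).

Boundary ∂_2: C_2 → C_1 acts by ∂[p,q,r] = [q,r] − [p,r] + [p,q]. For instance
  ∂[3,6,7] = [6,7] − [3,7] + [3,6],
  ∂[0,2,7] = [2,7] − [0,7] + [0,2].
As a 27×18 matrix over Z this has rank 17, with invariant factors (1,1,1,1,1,1,1,1,1,1,1,1,1,1,1,1,1).

Reading off H_k = ker ∂_k / im ∂_{k+1}:

  H_0: rank C_0 − rank ∂_1 = 9 − 8 = 1, and the invariant factors of ∂_1 are all 1, so H_0 = Z.

H_0 ≅ Z.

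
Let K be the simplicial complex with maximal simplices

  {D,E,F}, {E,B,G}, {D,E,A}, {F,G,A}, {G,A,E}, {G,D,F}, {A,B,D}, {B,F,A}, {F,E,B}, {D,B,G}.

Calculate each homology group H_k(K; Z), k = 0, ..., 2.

Take the total order A < B < D < E < F < G on the vertex set. Then K (dimension 2) consists of the simplices:

  0-simplices (6): A, B, D, E, F, G
  1-simplices (15): AB, AD, AE, AF, AG, BD, BE, BF, BG, DE, DF, DG, EF, EG, FG
  2-simplices (10): ABD, ABF, ADE, AEG, AFG, BDG, BEF, BEG, DEF, DFG

Hence C_0 ≅ Z^6, C_1 ≅ Z^15, C_2 ≅ Z^10.

Boundary ∂_1: C_1 → C_0 is given by ∂[p,q] = [q] − [p].
As a 6×15 matrix over Z this has rank 5, with invariant factors (1,1,1,1,1).

Boundary ∂_2: C_2 → C_1 acts by ∂[p,q,r] = [q,r] − [p,r] + [p,q]. For instance
  ∂DEF = EF − DF + DE,
  ∂BEF = EF − BF + BE.
The 15×10 boundary matrix has rank 10 and Smith normal form diag(1,1,1,1,1,1,1,1,1,2).

From H_k ≅ ker(∂_k) / im(∂_{k+1}) we obtain:

  H_0: rank C_0 − rank ∂_1 = 6 − 5 = 1, and the invariant factors of ∂_1 are all 1, so H_0 ≅ Z.
  H_1: rank ker ∂_1 − rank ∂_2 = (15 − 5) − 10 = 0, and ∂_2 has invariant factor 2 > 1, so H_1 ≅ Z/2.
  H_2: rank ker ∂_2 − rank ∂_3 = (10 − 10) − 0 = 0, and there is no ∂_3, so H_2 ≅ 0.

As a check, the Euler characteristic is 6 − 15 + 10 = 1, which agrees with 1 − 0 + 0 = 1.

H_0 ≅ Z,  H_1 ≅ Z/2,  H_2 = 0.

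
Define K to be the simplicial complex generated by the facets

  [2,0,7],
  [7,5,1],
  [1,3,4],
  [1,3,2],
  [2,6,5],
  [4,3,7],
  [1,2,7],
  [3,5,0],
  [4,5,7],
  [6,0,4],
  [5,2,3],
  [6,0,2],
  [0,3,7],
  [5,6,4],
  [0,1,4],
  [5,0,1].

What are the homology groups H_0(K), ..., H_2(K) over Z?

H_0 = Z,  H_1 = Z^2,  H_2 = Z.

Order the vertices as 0 < 1 < 2 < 3 < 4 < 5 < 6 < 7. Listing each simplex with vertices in this order, K has dimension 2 with simplices:

  0-simplices (8): [0], [1], [2], [3], [4], [5], [6], [7]
  1-simplices (24): (24 of them)
  2-simplices (16): [0,1,4], [0,1,5], [0,2,6], [0,2,7], [0,3,5], [0,3,7], [0,4,6], [1,2,3], [1,2,7], [1,3,4], [1,5,7], [2,3,5], [2,5,6], [3,4,7], [4,5,6], [4,5,7]

Hence C_0 ≅ Z^8, C_1 ≅ Z^24, C_2 ≅ Z^16.

The boundary map ∂_1: C_1 → C_0 sends each edge [p,q] (with p < q) to q − p.
The 8×24 boundary matrix has rank 7 and Smith normal form diag(1,1,1,1,1,1,1).

The boundary map ∂_2: C_2 → C_1 acts by ∂[p,q,r] = [q,r] − [p,r] + [p,q]. For instance
  ∂[4,5,7] = [5,7] − [4,7] + [4,5],
  ∂[1,5,7] = [5,7] − [1,7] + [1,5].
This gives a 24×16 integer matrix of rank 15; reducing to Smith normal form yields diagonal entries (1,1,1,1,1,1,1,1,1,1,1,1,1,1,1).

Now H_k = ker ∂_k / im ∂_{k+1}, so:

  H_0: rank C_0 − rank ∂_1 = 8 − 7 = 1, and the invariant factors of ∂_1 are all 1, so H_0 ≅ Z.
  H_1: rank ker ∂_1 − rank ∂_2 = (24 − 7) − 15 = 2, and the invariant factors of ∂_2 are all 1, so H_1 ≅ Z^2.
  H_2: rank ker ∂_2 − rank ∂_3 = (16 − 15) − 0 = 1, and there is no ∂_3, so H_2 ≅ Z.

(K is a triangulation of the torus T^2.)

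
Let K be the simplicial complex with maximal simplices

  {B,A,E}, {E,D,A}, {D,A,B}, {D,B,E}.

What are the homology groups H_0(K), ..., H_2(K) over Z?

Take the total order A < B < D < E on the vertex set. Then K (dimension 2) consists of the simplices:

  0-simplices (4): A, B, D, E
  1-simplices (6): AB, AD, AE, BD, BE, DE
  2-simplices (4): ABD, ABE, ADE, BDE

giving chain groups C_0 ≅ Z^4, C_1 ≅ Z^6, C_2 ≅ Z^4.

Boundary ∂_1: C_1 → C_0 is given by ∂[p,q] = [q] − [p].
This gives a 4×6 integer matrix of rank 3; reducing to Smith normal form yields diagonal entries (1,1,1).

The boundary map ∂_2: C_2 → C_1 acts by ∂[p,q,r] = [q,r] − [p,r] + [p,q]. For instance
  ∂ABE = BE − AE + AB,
  ∂ADE = DE − AE + AD.
As a 6×4 matrix over Z this has rank 3, with invariant factors (1,1,1).

Computing H_k = (kernel of ∂_k) / (image of ∂_{k+1}):

  H_0: rank C_0 − rank ∂_1 = 4 − 3 = 1, and the invariant factors of ∂_1 are all 1, so H_0 ≅ Z.
  H_1: rank ker ∂_1 − rank ∂_2 = (6 − 3) − 3 = 0, and the invariant factors of ∂_2 are all 1, so H_1 ≅ 0.
  H_2: rank ker ∂_2 − rank ∂_3 = (4 − 3) − 0 = 1, and there is no ∂_3, so H_2 ≅ Z.

As a check, the Euler characteristic is 4 − 6 + 4 = 2, which agrees with 1 − 0 + 1 = 2.

H_0 ≅ Z,  H_1 = 0,  H_2 ≅ Z.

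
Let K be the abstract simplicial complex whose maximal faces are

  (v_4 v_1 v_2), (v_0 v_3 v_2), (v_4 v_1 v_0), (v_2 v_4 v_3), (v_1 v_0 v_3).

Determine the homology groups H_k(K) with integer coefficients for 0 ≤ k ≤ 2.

H_0 = Z,  H_1 = Z,  H_2 = 0.

Fix the vertex order v_0 < v_1 < v_2 < v_3 < v_4 and write every simplex with vertices in increasing order. Then dim K = 2 and the simplices of K are:

  0-simplices (5): [v_0], [v_1], [v_2], [v_3], [v_4]
  1-simplices (10): [v_0,v_1], [v_0,v_2], [v_0,v_3], [v_0,v_4], [v_1,v_2], [v_1,v_3], [v_1,v_4], [v_2,v_3], [v_2,v_4], [v_3,v_4]
  2-simplices (5): [v_0,v_1,v_3], [v_0,v_1,v_4], [v_0,v_2,v_3], [v_1,v_2,v_4], [v_2,v_3,v_4]

giving chain groups C_0 ≅ Z^5, C_1 ≅ Z^10, C_2 ≅ Z^5.

∂_1: C_1 → C_0 maps an edge to its endpoints' difference, ∂[p,q] = q − p. For instance
  ∂[v_0,v_2] = [v_2] − [v_0].
The resulting 5×10 matrix has rank 4, and its Smith normal form has invariant factors (1,1,1,1).

∂_2: C_2 → C_1 sends each 2-simplex [p,q,r] to [q,r] − [p,r] + [p,q]. For instance
  ∂[v_0,v_1,v_4] = [v_1,v_4] − [v_0,v_4] + [v_0,v_1],
  ∂[v_0,v_2,v_3] = [v_2,v_3] − [v_0,v_3] + [v_0,v_2].
This gives a 10×5 integer matrix of rank 5; reducing to Smith normal form yields diagonal entries (1,1,1,1,1).

Reading off H_k = ker ∂_k / im ∂_{k+1}:

  H_0: rank C_0 − rank ∂_1 = 5 − 4 = 1, and the invariant factors of ∂_1 are all 1, so H_0 = Z.
  H_1: rank ker ∂_1 − rank ∂_2 = (10 − 4) − 5 = 1, and the invariant factors of ∂_2 are all 1, so H_1 = Z.
  H_2: rank ker ∂_2 − rank ∂_3 = (5 − 5) − 0 = 0, and there is no ∂_3, so H_2 = 0.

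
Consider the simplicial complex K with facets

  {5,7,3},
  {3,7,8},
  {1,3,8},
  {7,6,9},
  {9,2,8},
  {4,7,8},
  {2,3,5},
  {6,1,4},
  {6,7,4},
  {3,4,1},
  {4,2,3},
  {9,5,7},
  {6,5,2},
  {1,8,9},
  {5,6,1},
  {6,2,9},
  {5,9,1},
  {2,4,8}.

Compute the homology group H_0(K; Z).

Take the total order 1 < 2 < 3 < 4 < 5 < 6 < 7 < 8 < 9 on the vertex set. Then K (dimension 2) consists of the simplices:

  0-simplices (9): [1], [2], [3], [4], [5], [6], [7], [8], [9]
  1-simplices (27): (27 of them)
  2-simplices (18): [1,3,4], [1,3,8], [1,4,6], [1,5,6], [1,5,9], [1,8,9], [2,3,4], [2,3,5], [2,4,8], [2,5,6], [2,6,9], [2,8,9], [3,5,7], [3,7,8], [4,6,7], [4,7,8], [5,7,9], [6,7,9]

giving chain groups C_0 ≅ Z^9, C_1 ≅ Z^27, C_2 ≅ Z^18.

Boundary ∂_1: C_1 → C_0 is given by ∂[p,q] = [q] − [p].
This gives a 9×27 integer matrix of rank 8; reducing to Smith normal form yields diagonal entries (1,1,1,1,1,1,1,1).

The boundary map ∂_2: C_2 → C_1 maps a triangle to the signed sum of its edges. For instance
  ∂[1,3,4] = [3,4] − [1,4] + [1,3],
  ∂[2,8,9] = [8,9] − [2,9] + [2,8].
This gives a 27×18 integer matrix of rank 18; reducing to Smith normal form yields diagonal entries (1,1,1,1,1,1,1,1,1,1,1,1,1,1,1,1,1,2).

From H_k ≅ ker(∂_k) / im(∂_{k+1}) we obtain:

  H_0: rank C_0 − rank ∂_1 = 9 − 8 = 1, and the invariant factors of ∂_1 are all 1, so H_0 ≅ Z.

(K is a triangulation of the Klein bottle.)

H_0 = Z.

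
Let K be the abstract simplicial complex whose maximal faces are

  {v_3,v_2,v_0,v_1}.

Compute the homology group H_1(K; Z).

H_1 = 0.

Take the total order v_0 < v_1 < v_2 < v_3 on the vertex set. Then K (dimension 3) consists of the simplices:

  0-simplices (4): [v_0], [v_1], [v_2], [v_3]
  1-simplices (6): [v_0,v_1], [v_0,v_2], [v_0,v_3], [v_1,v_2], [v_1,v_3], [v_2,v_3]
  2-simplices (4): [v_0,v_1,v_2], [v_0,v_1,v_3], [v_0,v_2,v_3], [v_1,v_2,v_3]
  3-simplices (1): [v_0,v_1,v_2,v_3]

Hence C_0 ≅ Z^4, C_1 ≅ Z^6, C_2 ≅ Z^4, C_3 ≅ Z^1.

Boundary ∂_1: C_1 → C_0 maps an edge to its endpoints' difference, ∂[p,q] = q − p.
The resulting 4×6 matrix has rank 3, and its Smith normal form has invariant factors (1,1,1).

Boundary ∂_2: C_2 → C_1 sends each 2-simplex [p,q,r] to [q,r] − [p,r] + [p,q]. For instance
  ∂[v_0,v_1,v_2] = [v_1,v_2] − [v_0,v_2] + [v_0,v_1],
  ∂[v_1,v_2,v_3] = [v_2,v_3] − [v_1,v_3] + [v_1,v_2].
This gives a 6×4 integer matrix of rank 3; reducing to Smith normal form yields diagonal entries (1,1,1).

∂_3: C_3 → C_2 sends each 3-simplex σ to the alternating sum Σ_i (−1)^i (σ with its i-th vertex removed). For instance
  ∂[v_0,v_1,v_2,v_3] = [v_1,v_2,v_3] − [v_0,v_2,v_3] + [v_0,v_1,v_3] − [v_0,v_1,v_2].
This gives a 4×1 integer matrix of rank 1; reducing to Smith normal form yields diagonal entries (1).

Reading off H_k = ker ∂_k / im ∂_{k+1}:

  H_1: rank ker ∂_1 − rank ∂_2 = (6 − 3) − 3 = 0, and the invariant factors of ∂_2 are all 1, so H_1 = 0.

(K is a triangulation of the 3-simplex.)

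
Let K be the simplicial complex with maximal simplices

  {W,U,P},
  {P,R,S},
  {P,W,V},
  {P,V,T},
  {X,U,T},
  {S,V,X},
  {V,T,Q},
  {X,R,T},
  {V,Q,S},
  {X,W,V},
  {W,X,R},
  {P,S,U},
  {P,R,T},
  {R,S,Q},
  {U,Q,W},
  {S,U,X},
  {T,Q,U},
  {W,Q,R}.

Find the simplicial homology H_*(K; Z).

K has 9 vertices, 27 edges, 18 triangles.
rank ∂_0 = 0, rank ∂_1 = 8 ⇒ b_0 = 9 − 0 − 8 = 1; all invariant factors of ∂_1 are 1 so no torsion. So H_0 = Z.
rank ∂_1 = 8, rank ∂_2 = 17 ⇒ b_1 = 27 − 8 − 17 = 2; all invariant factors of ∂_2 are 1 so no torsion. So H_1 = Z^2.
rank ∂_2 = 17, rank ∂_3 = 0 ⇒ b_2 = 18 − 17 − 0 = 1. So H_2 = Z.

H_0 ≅ Z,  H_1 ≅ Z^2,  H_2 ≅ Z.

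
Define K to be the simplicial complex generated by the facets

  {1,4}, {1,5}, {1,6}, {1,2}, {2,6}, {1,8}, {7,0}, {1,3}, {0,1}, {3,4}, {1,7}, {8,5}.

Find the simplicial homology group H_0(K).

Order the vertices as 0 < 1 < 2 < 3 < 4 < 5 < 6 < 7 < 8. Listing each simplex with vertices in this order, K has dimension 1 with simplices:

  0-simplices (9): [0], [1], [2], [3], [4], [5], [6], [7], [8]
  1-simplices (12): [0,1], [0,7], [1,2], [1,3], [1,4], [1,5], [1,6], [1,7], [1,8], [2,6], [3,4], [5,8]

so the chain groups are C_0 ≅ Z^9, C_1 ≅ Z^12.

∂_1: C_1 → C_0 maps an edge to its endpoints' difference, ∂[p,q] = q − p.
This gives a 9×12 integer matrix of rank 8; reducing to Smith normal form yields diagonal entries (1,1,1,1,1,1,1,1).

Now H_k = ker ∂_k / im ∂_{k+1}, so:

  H_0: rank C_0 − rank ∂_1 = 9 − 8 = 1, and the invariant factors of ∂_1 are all 1, so H_0 = Z.

H_0 ≅ Z.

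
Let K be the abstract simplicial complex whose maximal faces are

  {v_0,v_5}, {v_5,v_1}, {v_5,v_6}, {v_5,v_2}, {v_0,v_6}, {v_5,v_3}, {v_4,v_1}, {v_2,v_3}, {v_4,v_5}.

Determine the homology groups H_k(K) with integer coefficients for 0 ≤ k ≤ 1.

Order the vertices as v_0 < v_1 < v_2 < v_3 < v_4 < v_5 < v_6. Listing each simplex with vertices in this order, K has dimension 1 with simplices:

  0-simplices (7): [v_0], [v_1], [v_2], [v_3], [v_4], [v_5], [v_6]
  1-simplices (9): [v_0,v_5], [v_0,v_6], [v_1,v_4], [v_1,v_5], [v_2,v_3], [v_2,v_5], [v_3,v_5], [v_4,v_5], [v_5,v_6]

Hence C_0 ≅ Z^7, C_1 ≅ Z^9.

∂_1: C_1 → C_0 maps an edge to its endpoints' difference, ∂[p,q] = q − p. For instance
  ∂[v_3,v_5] = [v_5] − [v_3].
The 7×9 boundary matrix has rank 6 and Smith normal form diag(1,1,1,1,1,1).

Computing H_k = (kernel of ∂_k) / (image of ∂_{k+1}):

  H_0: rank C_0 − rank ∂_1 = 7 − 6 = 1, and the invariant factors of ∂_1 are all 1, so H_0 ≅ Z.
  H_1: rank ker ∂_1 − rank ∂_2 = (9 − 6) − 0 = 3, and there is no ∂_2, so H_1 ≅ Z^3.

H_0 ≅ Z,  H_1 ≅ Z^3.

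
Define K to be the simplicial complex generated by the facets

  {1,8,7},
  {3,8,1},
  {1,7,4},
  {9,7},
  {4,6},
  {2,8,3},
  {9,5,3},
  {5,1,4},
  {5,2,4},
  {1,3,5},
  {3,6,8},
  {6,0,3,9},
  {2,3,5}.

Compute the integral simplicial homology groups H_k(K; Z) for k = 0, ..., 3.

Order the vertices as 0 < 1 < 2 < 3 < 4 < 5 < 6 < 7 < 8 < 9. Listing each simplex with vertices in this order, K has dimension 3 with simplices:

  0-simplices (10): [0], [1], [2], [3], [4], [5], [6], [7], [8], [9]
  1-simplices (24): (24 of them)
  2-simplices (14): [0,3,6], [0,3,9], [0,6,9], [1,3,5], [1,3,8], [1,4,5], [1,4,7], [1,7,8], [2,3,5], [2,3,8], [2,4,5], [3,5,9], [3,6,8], [3,6,9]
  3-simplices (1): [0,3,6,9]

so the chain groups are C_0 ≅ Z^10, C_1 ≅ Z^24, C_2 ≅ Z^14, C_3 ≅ Z^1.

The boundary map ∂_1: C_1 → C_0 sends each edge [p,q] (with p < q) to q − p. For instance
  ∂[2,8] = [8] − [2].
The resulting 10×24 matrix has rank 9, and its Smith normal form has invariant factors (1,1,1,1,1,1,1,1,1).

The boundary map ∂_2: C_2 → C_1 acts by ∂[p,q,r] = [q,r] − [p,r] + [p,q]. For instance
  ∂[2,4,5] = [4,5] − [2,5] + [2,4],
  ∂[1,3,8] = [3,8] − [1,8] + [1,3].
The resulting 24×14 matrix has rank 13, and its Smith normal form has invariant factors (1,1,1,1,1,1,1,1,1,1,1,1,1).

∂_3: C_3 → C_2 sends each 3-simplex σ to the alternating sum Σ_i (−1)^i (σ with its i-th vertex removed). For instance
  ∂[0,3,6,9] = [3,6,9] − [0,6,9] + [0,3,9] − [0,3,6].
The 14×1 boundary matrix has rank 1 and Smith normal form diag(1).

Reading off H_k = ker ∂_k / im ∂_{k+1}:

  H_0: rank C_0 − rank ∂_1 = 10 − 9 = 1, and the invariant factors of ∂_1 are all 1, so H_0 ≅ Z.
  H_1: rank ker ∂_1 − rank ∂_2 = (24 − 9) − 13 = 2, and the invariant factors of ∂_2 are all 1, so H_1 ≅ Z^2.
  H_2: rank ker ∂_2 − rank ∂_3 = (14 − 13) − 1 = 0, and the invariant factors of ∂_3 are all 1, so H_2 ≅ 0.
  H_3: rank ker ∂_3 − rank ∂_4 = (1 − 1) − 0 = 0, and there is no ∂_4, so H_3 ≅ 0.

As a check, the Euler characteristic is 10 − 24 + 14 − 1 = -1, which agrees with 1 − 2 + 0 − 0 = -1.

H_0 ≅ Z,  H_1 ≅ Z^2,  H_2 = 0,  H_3 = 0.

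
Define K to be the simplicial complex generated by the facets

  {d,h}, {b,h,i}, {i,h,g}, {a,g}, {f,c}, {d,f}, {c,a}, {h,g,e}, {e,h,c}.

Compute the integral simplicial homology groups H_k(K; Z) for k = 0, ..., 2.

H_0 ≅ Z,  H_1 ≅ Z^2,  H_2 = 0.

K has 9 vertices, 14 edges, 4 triangles.
rank ∂_0 = 0, rank ∂_1 = 8 ⇒ b_0 = 9 − 0 − 8 = 1; all invariant factors of ∂_1 are 1 so no torsion. So H_0 ≅ Z.
rank ∂_1 = 8, rank ∂_2 = 4 ⇒ b_1 = 14 − 8 − 4 = 2; all invariant factors of ∂_2 are 1 so no torsion. So H_1 ≅ Z^2.
rank ∂_2 = 4, rank ∂_3 = 0 ⇒ b_2 = 4 − 4 − 0 = 0. So H_2 ≅ 0.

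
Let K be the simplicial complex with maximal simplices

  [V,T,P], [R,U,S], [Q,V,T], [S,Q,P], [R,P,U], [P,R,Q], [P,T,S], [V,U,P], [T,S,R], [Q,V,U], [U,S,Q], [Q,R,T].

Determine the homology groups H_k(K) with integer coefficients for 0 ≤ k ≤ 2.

Fix the vertex order P < Q < R < S < T < U < V and write every simplex with vertices in increasing order. Then dim K = 2 and the simplices of K are:

  0-simplices (7): P, Q, R, S, T, U, V
  1-simplices (18): PQ, PR, PS, PT, PU, PV, QR, QS, QT, QU, QV, RS, RT, RU, ST, SU, TV, UV
  2-simplices (12): PQR, PQS, PRU, PST, PTV, PUV, QRT, QSU, QTV, QUV, RST, RSU

giving chain groups C_0 ≅ Z^7, C_1 ≅ Z^18, C_2 ≅ Z^12.

Boundary ∂_1: C_1 → C_0 maps an edge to its endpoints' difference, ∂[p,q] = q − p.
The 7×18 boundary matrix has rank 6 and Smith normal form diag(1,1,1,1,1,1).

∂_2: C_2 → C_1 maps a triangle to the signed sum of its edges. For instance
  ∂QRT = RT − QT + QR,
  ∂RST = ST − RT + RS.
This gives a 18×12 integer matrix of rank 12; reducing to Smith normal form yields diagonal entries (1,1,1,1,1,1,1,1,1,1,1,2).

Now H_k = ker ∂_k / im ∂_{k+1}, so:

  H_0: rank C_0 − rank ∂_1 = 7 − 6 = 1, and the invariant factors of ∂_1 are all 1, so H_0 = Z.
  H_1: rank ker ∂_1 − rank ∂_2 = (18 − 6) − 12 = 0, and ∂_2 has invariant factor 2 > 1, so H_1 = Z/2.
  H_2: rank ker ∂_2 − rank ∂_3 = (12 − 12) − 0 = 0, and there is no ∂_3, so H_2 = 0.

H_0 ≅ Z,  H_1 ≅ Z/2,  H_2 = 0.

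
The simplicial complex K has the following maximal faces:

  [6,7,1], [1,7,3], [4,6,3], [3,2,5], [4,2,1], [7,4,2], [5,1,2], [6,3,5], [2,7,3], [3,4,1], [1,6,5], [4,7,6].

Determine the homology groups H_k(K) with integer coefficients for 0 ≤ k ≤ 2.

Order the vertices as 1 < 2 < 3 < 4 < 5 < 6 < 7. Listing each simplex with vertices in this order, K has dimension 2 with simplices:

  0-simplices (7): [1], [2], [3], [4], [5], [6], [7]
  1-simplices (18): [1,2], [1,3], [1,4], [1,5], [1,6], [1,7], [2,3], [2,4], [2,5], [2,7], [3,4], [3,5], [3,6], [3,7], [4,6], [4,7], [5,6], [6,7]
  2-simplices (12): [1,2,4], [1,2,5], [1,3,4], [1,3,7], [1,5,6], [1,6,7], [2,3,5], [2,3,7], [2,4,7], [3,4,6], [3,5,6], [4,6,7]

so the chain groups are C_0 ≅ Z^7, C_1 ≅ Z^18, C_2 ≅ Z^12.

∂_1: C_1 → C_0 is given by ∂[p,q] = [q] − [p]. For instance
  ∂[2,5] = [5] − [2].
The resulting 7×18 matrix has rank 6, and its Smith normal form has invariant factors (1,1,1,1,1,1).

∂_2: C_2 → C_1 maps a triangle to the signed sum of its edges. For instance
  ∂[1,6,7] = [6,7] − [1,7] + [1,6],
  ∂[1,5,6] = [5,6] − [1,6] + [1,5].
This gives a 18×12 integer matrix of rank 12; reducing to Smith normal form yields diagonal entries (1,1,1,1,1,1,1,1,1,1,1,2).

From H_k ≅ ker(∂_k) / im(∂_{k+1}) we obtain:

  H_0: rank C_0 − rank ∂_1 = 7 − 6 = 1, and the invariant factors of ∂_1 are all 1, so H_0 = Z.
  H_1: rank ker ∂_1 − rank ∂_2 = (18 − 6) − 12 = 0, and ∂_2 has invariant factor 2 > 1, so H_1 = Z/2.
  H_2: rank ker ∂_2 − rank ∂_3 = (12 − 12) − 0 = 0, and there is no ∂_3, so H_2 = 0.

(K is a triangulation of the real projective plane RP^2.)

H_0 = Z,  H_1 = Z/2,  H_2 = 0.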